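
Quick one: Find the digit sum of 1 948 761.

1+9+4+8+7+6+1 = 36

36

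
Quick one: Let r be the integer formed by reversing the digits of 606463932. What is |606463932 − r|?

367099326

Reverse of 606463932 is 239364606.
|606463932 − 239364606| = 367099326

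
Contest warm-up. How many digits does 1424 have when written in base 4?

6

1424 in base 4 is 112100, which has 6 digits.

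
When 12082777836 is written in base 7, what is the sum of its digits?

12082777836 in base 7 is 605264626353.
Digit sum: 6+0+5+2+6+4+6+2+6+3+5+3 = 48.

48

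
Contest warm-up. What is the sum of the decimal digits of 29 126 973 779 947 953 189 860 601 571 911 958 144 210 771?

2+9+1+2+6+9+7+3+7+7+9+9+4+7+9+5+3+1+8+9+8+6+0+6+0+1+5+7+1+9+1+1+9+5+8+1+4+4+2+1+0+7+7+1 = 211

211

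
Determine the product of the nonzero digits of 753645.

12600

7×5×3×6×4×5 = 12600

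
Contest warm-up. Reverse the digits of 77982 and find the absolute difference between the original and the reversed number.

Reverse of 77982 is 28977.
|77982 − 28977| = 49005

49005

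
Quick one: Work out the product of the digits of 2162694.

2×1×6×2×6×9×4 = 5184

5184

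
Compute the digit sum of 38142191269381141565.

3+8+1+4+2+1+9+1+2+6+9+3+8+1+1+4+1+5+6+5 = 80

80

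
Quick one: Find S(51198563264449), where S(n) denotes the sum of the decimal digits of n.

67

5+1+1+9+8+5+6+3+2+6+4+4+4+9 = 67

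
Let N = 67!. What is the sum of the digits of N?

67! = 36471110918188685288249859096605464427167635314049524593701628500267962436943872000000000000000
Sum of its 95 digits: 369.

369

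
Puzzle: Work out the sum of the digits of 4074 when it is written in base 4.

15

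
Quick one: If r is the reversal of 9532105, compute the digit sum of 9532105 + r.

32

Reversal of 9532105 is 5012359; 9532105 + 5012359 = 14544464.
Digit sum of 14544464: 1+4+5+4+4+4+6+4 = 32.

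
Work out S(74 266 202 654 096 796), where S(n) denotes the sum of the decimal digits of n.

81

7+4+2+6+6+2+0+2+6+5+4+0+9+6+7+9+6 = 81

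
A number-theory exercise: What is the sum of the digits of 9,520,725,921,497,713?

9+5+2+0+7+2+5+9+2+1+4+9+7+7+1+3 = 73

73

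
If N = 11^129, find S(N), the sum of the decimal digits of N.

656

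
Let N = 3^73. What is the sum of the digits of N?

153

3^73 = 67585198634817523235520443624317923
Sum of its 35 digits: 153.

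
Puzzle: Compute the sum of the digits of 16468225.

34

1+6+4+6+8+2+2+5 = 34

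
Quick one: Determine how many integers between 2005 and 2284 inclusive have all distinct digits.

112

The integers in [2005, 2284] that have all distinct digits: 2013, 2014, 2015, 2016, 2017, 2018, …, 2197, 2198.
112 qualify.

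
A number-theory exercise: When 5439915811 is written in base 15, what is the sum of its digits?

5439915811 in base 15 is 21C8A1D91.
Digit sum: 2+1+12+8+10+1+13+9+1 = 57.

57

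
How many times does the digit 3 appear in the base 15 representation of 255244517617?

1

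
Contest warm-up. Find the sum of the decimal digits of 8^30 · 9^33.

315

8^30 · 9^33 = 38256252150478387762953691889783167188782664398125972586496
Sum of its 59 digits: 315.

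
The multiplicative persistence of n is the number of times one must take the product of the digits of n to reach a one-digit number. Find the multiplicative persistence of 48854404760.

1

48854404760 → 0 (1 step)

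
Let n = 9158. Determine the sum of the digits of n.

9+1+5+8 = 23

23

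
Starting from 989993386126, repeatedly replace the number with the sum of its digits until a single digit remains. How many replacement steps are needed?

989993386126 → 73 → 10 → 1 (3 steps)

3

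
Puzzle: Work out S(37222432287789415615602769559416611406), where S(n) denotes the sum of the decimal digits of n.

166

3+7+2+2+2+4+3+2+2+8+7+7+8+9+4+1+5+6+1+5+6+0+2+7+6+9+5+5+9+4+1+6+6+1+1+4+0+6 = 166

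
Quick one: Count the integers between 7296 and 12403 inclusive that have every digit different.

The integers in [7296, 12403] that have every digit different: 7296, 7298, 7301, 7302, 7304, 7305, …, 12398, 12403.
1767 qualify.

1767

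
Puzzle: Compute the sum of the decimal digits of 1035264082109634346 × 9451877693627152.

1035264082109634346 × 9451877693627152 = 9785189484705441194967265177362592
Sum of its 34 digits: 175.

175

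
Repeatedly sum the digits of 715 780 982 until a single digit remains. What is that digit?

7+1+5+7+8+0+9+8+2 = 47
4+7 = 11
1+1 = 2

2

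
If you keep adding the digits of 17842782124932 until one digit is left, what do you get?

1+7+8+4+2+7+8+2+1+2+4+9+3+2 = 60
6+0 = 6

6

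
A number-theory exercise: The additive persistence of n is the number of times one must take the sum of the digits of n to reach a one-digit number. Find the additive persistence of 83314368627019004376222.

3

83314368627019004376222 → 87 → 15 → 6 (3 steps)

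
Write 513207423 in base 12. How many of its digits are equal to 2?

513207423 in base 12 is 123A57053.
The digit 2 appears 1 time.

1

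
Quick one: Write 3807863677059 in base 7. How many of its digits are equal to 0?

3807863677059 in base 7 is 542052261132231.
The digit 0 appears 1 time.

1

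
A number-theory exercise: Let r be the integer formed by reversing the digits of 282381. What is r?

Reversing 282381 gives 183282.

183282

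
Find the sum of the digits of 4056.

15

4+0+5+6 = 15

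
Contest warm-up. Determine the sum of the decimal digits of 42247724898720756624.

96

4+2+2+4+7+7+2+4+8+9+8+7+2+0+7+5+6+6+2+4 = 96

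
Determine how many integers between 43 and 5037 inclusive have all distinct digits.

The integers in [43, 5037] that have all distinct digits: 43, 45, 46, 47, 48, 49, …, 5036, 5037.
2734 qualify.

2734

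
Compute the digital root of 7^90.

The digital root of n equals n mod 9 (or 9 when 9 | n), so we need 7^90 mod 9.
7^90 ≡ 1 (mod 9), so the digital root is 1.

1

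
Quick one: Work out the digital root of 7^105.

The digital root of n equals n mod 9 (or 9 when 9 | n), so we need 7^105 mod 9.
7^105 ≡ 1 (mod 9), so the digital root is 1.

1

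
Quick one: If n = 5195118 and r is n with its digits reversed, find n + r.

13311033

Reverse of 5195118 is 8115915.
5195118 + 8115915 = 13311033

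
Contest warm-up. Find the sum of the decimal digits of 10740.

1+0+7+4+0 = 12

12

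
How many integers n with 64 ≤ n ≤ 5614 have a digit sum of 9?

193

The integers in [64, 5614] that have a digit sum of 9: 72, 81, 90, 108, 117, 126, …, 5310, 5400.
193 qualify.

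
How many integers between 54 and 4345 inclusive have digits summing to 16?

321

The integers in [54, 4345] that have digits summing to 16: 79, 88, 97, 169, 178, 187, …, 4336, 4345.
321 qualify.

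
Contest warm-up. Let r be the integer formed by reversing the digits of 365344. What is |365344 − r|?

Reverse of 365344 is 443563.
|365344 − 443563| = 78219

78219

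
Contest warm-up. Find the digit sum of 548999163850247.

5+4+8+9+9+9+1+6+3+8+5+0+2+4+7 = 80

80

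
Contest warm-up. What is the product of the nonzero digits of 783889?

7×8×3×8×8×9 = 96768

96768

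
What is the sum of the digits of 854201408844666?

8+5+4+2+0+1+4+0+8+8+4+4+6+6+6 = 66

66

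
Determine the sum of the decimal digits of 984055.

9+8+4+0+5+5 = 31

31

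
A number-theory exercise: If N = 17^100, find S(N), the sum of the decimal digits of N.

17^100 = 1108899372780783641306111715875094966436017167649879524402769841278887580501366697712424694256005093589248451503068397608001
Sum of its 124 digits: 568.

568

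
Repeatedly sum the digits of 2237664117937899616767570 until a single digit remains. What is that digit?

3

2+2+3+7+6+6+4+1+1+7+9+3+7+8+9+9+6+1+6+7+6+7+5+7+0 = 129
1+2+9 = 12
1+2 = 3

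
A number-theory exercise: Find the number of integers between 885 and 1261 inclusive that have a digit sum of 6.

15

The integers in [885, 1261] that have a digit sum of 6: 1005, 1014, 1023, 1032, 1041, 1050, …, 1221, 1230.
15 qualify.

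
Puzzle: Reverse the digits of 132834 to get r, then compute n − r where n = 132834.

-305397

Reverse of 132834 is 438231.
132834 − 438231 = -305397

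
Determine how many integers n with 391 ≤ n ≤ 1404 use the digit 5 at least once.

The integers in [391, 1404] that use the digit 5 at least once: 395, 405, 415, 425, 435, 445, …, 1385, 1395.
272 qualify.

272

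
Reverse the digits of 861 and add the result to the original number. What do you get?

Reverse of 861 is 168.
861 + 168 = 1029

1029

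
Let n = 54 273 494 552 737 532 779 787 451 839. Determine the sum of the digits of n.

5+4+2+7+3+4+9+4+5+5+2+7+3+7+5+3+2+7+7+9+7+8+7+4+5+1+8+3+9 = 152

152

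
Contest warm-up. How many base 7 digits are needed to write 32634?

32634 in base 7 is 164100, which has 6 digits.

6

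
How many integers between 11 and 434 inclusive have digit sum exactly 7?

29

The integers in [11, 434] that have digit sum exactly 7: 16, 25, 34, 43, 52, 61, …, 421, 430.
29 qualify.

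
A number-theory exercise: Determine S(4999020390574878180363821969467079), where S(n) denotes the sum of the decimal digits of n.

4+9+9+9+0+2+0+3+9+0+5+7+4+8+7+8+1+8+0+3+6+3+8+2+1+9+6+9+4+6+7+0+7+9 = 173

173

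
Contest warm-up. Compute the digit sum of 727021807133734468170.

7+2+7+0+2+1+8+0+7+1+3+3+7+3+4+4+6+8+1+7+0 = 81

81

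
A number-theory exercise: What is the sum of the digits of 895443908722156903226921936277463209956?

8+9+5+4+4+3+9+0+8+7+2+2+1+5+6+9+0+3+2+2+6+9+2+1+9+3+6+2+7+7+4+6+3+2+0+9+9+5+6 = 185

185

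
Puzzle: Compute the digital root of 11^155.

The digital root of n equals n mod 9 (or 9 when 9 | n), so we need 11^155 mod 9.
11^155 ≡ 5 (mod 9), so the digital root is 5.

5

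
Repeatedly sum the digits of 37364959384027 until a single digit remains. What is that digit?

7

3+7+3+6+4+9+5+9+3+8+4+0+2+7 = 70
7+0 = 7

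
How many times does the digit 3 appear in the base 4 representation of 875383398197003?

7

875383398197003 in base 4 is 3013002200110133132130023.
The digit 3 appears 7 times.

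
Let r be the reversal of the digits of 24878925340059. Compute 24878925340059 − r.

Reverse of 24878925340059 is 95004352987842.
24878925340059 − 95004352987842 = -70125427647783

-70125427647783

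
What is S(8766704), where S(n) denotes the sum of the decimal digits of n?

38

8+7+6+6+7+0+4 = 38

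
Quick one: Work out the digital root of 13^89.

The digital root of n equals n mod 9 (or 9 when 9 | n), so we need 13^89 mod 9.
13^89 ≡ 7 (mod 9), so the digital root is 7.

7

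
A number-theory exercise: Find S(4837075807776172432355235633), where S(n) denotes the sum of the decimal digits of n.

4+8+3+7+0+7+5+8+0+7+7+7+6+1+7+2+4+3+2+3+5+5+2+3+5+6+3+3 = 123

123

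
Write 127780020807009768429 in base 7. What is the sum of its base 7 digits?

127780020807009768429 in base 7 is 444526010126221606624131.
Digit sum: 4+4+4+5+2+6+0+1+0+1+2+6+2+2+1+6+0+6+6+2+4+1+3+1 = 69.

69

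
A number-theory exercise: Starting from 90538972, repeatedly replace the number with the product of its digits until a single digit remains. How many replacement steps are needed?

90538972 → 0 (1 step)

1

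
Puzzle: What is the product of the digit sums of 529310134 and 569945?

S(529310134) = 5+2+9+3+1+0+1+3+4 = 28.
S(569945) = 5+6+9+9+4+5 = 38.
28 · 38 = 1064.

1064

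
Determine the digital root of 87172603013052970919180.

8

8+7+1+7+2+6+0+3+0+1+3+0+5+2+9+7+0+9+1+9+1+8+0 = 89
8+9 = 17
1+7 = 8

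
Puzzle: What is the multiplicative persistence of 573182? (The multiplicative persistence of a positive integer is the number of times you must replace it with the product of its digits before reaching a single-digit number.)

573182 → 1680 → 0 (2 steps)

2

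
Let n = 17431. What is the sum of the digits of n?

1+7+4+3+1 = 16

16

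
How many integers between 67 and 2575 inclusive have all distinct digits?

1445

The integers in [67, 2575] that have all distinct digits: 67, 68, 69, 70, 71, 72, …, 2573, 2574.
1445 qualify.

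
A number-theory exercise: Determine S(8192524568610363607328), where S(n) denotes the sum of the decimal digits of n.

8+1+9+2+5+2+4+5+6+8+6+1+0+3+6+3+6+0+7+3+2+8 = 95

95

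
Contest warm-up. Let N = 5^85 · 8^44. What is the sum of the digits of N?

5^85 · 8^44 = 1407374883553280000000000000000000000000000000000000000000000000000000000000000000000000000000000000
Sum of its 100 digits: 68.

68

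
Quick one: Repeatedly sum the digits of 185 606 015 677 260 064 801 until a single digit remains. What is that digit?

7

1+8+5+6+0+6+0+1+5+6+7+7+2+6+0+0+6+4+8+0+1 = 79
7+9 = 16
1+6 = 7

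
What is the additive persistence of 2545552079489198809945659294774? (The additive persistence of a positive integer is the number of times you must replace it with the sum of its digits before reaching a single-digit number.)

2545552079489198809945659294774 → 171 → 9 (2 steps)

2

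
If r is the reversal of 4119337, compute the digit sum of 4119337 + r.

29

Reversal of 4119337 is 7339114; 4119337 + 7339114 = 11458451.
Digit sum of 11458451: 1+1+4+5+8+4+5+1 = 29.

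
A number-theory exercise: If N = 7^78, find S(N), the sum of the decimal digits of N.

7^78 = 827269706064171159838078900184013751038269841857389464208009274449
Sum of its 66 digits: 298.

298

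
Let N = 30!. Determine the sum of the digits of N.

117

30! = 265252859812191058636308480000000
Sum of its 33 digits: 117.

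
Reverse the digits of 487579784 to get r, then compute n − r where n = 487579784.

-396000

Reverse of 487579784 is 487975784.
487579784 − 487975784 = -396000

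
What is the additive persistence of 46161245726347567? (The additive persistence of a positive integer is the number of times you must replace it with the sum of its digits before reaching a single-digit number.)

3

46161245726347567 → 76 → 13 → 4 (3 steps)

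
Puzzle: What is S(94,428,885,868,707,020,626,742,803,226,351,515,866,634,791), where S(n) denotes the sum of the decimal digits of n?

204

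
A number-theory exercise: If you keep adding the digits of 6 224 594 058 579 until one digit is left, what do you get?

3

6+2+2+4+5+9+4+0+5+8+5+7+9 = 66
6+6 = 12
1+2 = 3
(Equivalently, 6 224 594 058 579 mod 9 = 3.)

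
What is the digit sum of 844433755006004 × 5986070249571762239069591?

844433755006004 × 5986070249571762239069591 = 5054839778575610695283171294927578824364
Sum of its 40 digits: 202.

202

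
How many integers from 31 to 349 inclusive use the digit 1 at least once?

140

The integers in [31, 349] that use the digit 1 at least once: 31, 41, 51, 61, 71, 81, …, 331, 341.
140 qualify.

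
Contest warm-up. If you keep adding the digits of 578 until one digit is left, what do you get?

2

5+7+8 = 20
2+0 = 2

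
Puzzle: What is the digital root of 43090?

7

4+3+0+9+0 = 16
1+6 = 7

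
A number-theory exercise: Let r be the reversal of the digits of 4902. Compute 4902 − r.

2808

Reverse of 4902 is 2094.
4902 − 2094 = 2808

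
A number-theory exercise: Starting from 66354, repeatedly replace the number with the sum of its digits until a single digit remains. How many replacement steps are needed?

2

66354 → 24 → 6 (2 steps)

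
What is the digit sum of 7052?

7+0+5+2 = 14

14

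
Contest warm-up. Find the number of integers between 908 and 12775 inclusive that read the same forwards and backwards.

128

The integers in [908, 12775] that read the same forwards and backwards: 909, 919, 929, 939, 949, 959, …, 12621, 12721.
128 qualify.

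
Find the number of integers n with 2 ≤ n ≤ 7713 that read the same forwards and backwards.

The integers in [2, 7713] that read the same forwards and backwards: 2, 3, 4, 5, 6, 7, …, 7557, 7667.
174 qualify.

174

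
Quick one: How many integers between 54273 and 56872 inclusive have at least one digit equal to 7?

The integers in [54273, 56872] that have at least one digit equal to 7: 54273, 54274, 54275, 54276, 54277, 54278, …, 56871, 56872.
737 qualify.

737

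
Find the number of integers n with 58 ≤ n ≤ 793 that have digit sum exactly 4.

10

The integers in [58, 793] that have digit sum exactly 4: 103, 112, 121, 130, 202, 211, 220, 301, 310, 400.
10 qualify.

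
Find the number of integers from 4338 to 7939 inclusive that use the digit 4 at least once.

1460

The integers in [4338, 7939] that use the digit 4 at least once: 4338, 4339, 4340, 4341, 4342, 4343, …, 7924, 7934.
1460 qualify.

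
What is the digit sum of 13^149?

772

13^149 = 9496410810062727036230432297865089195519038687418393867229400753423266929993959484788773674761911495707977530251241848368018531000259529478896219141560299650419126173
Sum of its 166 digits: 772.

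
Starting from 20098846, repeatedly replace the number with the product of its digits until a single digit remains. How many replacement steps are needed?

20098846 → 0 (1 step)

1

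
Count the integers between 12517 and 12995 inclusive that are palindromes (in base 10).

5

The integers in [12517, 12995] that are palindromes (in base 10): 12521, 12621, 12721, 12821, 12921.
5 qualify.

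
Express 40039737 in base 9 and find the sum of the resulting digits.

40039737 in base 9 is 83306166.
Digit sum: 8+3+3+0+6+1+6+6 = 33.

33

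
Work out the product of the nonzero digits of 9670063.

6804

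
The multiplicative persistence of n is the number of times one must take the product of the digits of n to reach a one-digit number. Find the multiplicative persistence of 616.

3

616 → 36 → 18 → 8 (3 steps)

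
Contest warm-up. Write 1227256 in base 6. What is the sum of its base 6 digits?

26

1227256 in base 6 is 42145424.
Digit sum: 4+2+1+4+5+4+2+4 = 26.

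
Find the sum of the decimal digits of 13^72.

13^72 = 159926843683421236926752957776002771153245608592522254377939889030122675218030881
Sum of its 81 digits: 361.

361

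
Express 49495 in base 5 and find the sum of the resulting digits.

15

49495 in base 5 is 3040440.
Digit sum: 3+0+4+0+4+4+0 = 15.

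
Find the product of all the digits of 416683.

3456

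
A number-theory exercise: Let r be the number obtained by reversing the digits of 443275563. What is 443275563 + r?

808847907

Reverse of 443275563 is 365572344.
443275563 + 365572344 = 808847907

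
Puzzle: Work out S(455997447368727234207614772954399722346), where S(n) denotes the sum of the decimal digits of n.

195

4+5+5+9+9+7+4+4+7+3+6+8+7+2+7+2+3+4+2+0+7+6+1+4+7+7+2+9+5+4+3+9+9+7+2+2+3+4+6 = 195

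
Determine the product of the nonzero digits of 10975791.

1×9×7×5×7×9×1 = 19845

19845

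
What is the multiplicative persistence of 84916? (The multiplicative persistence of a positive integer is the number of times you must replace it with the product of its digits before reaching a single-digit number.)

3

84916 → 1728 → 112 → 2 (3 steps)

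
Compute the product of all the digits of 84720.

0

8×4×7×2×0 = 0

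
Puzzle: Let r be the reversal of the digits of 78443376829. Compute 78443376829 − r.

Reverse of 78443376829 is 92867334487.
78443376829 − 92867334487 = -14423957658

-14423957658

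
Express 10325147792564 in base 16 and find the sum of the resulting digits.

10325147792564 in base 16 is 96402C434B4.
Digit sum: 9+6+4+0+2+12+4+3+4+11+4 = 59.

59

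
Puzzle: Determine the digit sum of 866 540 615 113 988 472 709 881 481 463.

8+6+6+5+4+0+6+1+5+1+1+3+9+8+8+4+7+2+7+0+9+8+8+1+4+8+1+4+6+3 = 143

143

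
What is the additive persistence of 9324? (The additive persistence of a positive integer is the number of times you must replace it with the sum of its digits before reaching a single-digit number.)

2

9324 → 18 → 9 (2 steps)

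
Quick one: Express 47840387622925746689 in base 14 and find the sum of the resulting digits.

100

47840387622925746689 in base 14 is 17D7405AB835274C01.
Digit sum: 1+7+13+7+4+0+5+10+11+8+3+5+2+7+4+12+0+1 = 100.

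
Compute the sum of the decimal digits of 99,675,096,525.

63

9+9+6+7+5+0+9+6+5+2+5 = 63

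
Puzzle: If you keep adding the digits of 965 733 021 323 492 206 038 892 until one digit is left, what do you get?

9+6+5+7+3+3+0+2+1+3+2+3+4+9+2+2+0+6+0+3+8+8+9+2 = 97
9+7 = 16
1+6 = 7

7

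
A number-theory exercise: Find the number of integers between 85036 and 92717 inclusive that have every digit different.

2264

The integers in [85036, 92717] that have every digit different: 85036, 85037, 85039, 85041, 85042, 85043, …, 92715, 92716.
2264 qualify.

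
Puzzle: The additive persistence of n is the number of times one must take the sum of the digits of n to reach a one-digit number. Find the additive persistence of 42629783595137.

2

42629783595137 → 71 → 8 (2 steps)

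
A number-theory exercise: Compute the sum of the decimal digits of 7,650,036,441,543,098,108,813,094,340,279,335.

135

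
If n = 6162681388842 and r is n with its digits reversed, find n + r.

8651513251458

Reverse of 6162681388842 is 2488831862616.
6162681388842 + 2488831862616 = 8651513251458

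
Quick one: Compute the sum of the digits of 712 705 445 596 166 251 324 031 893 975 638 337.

160

7+1+2+7+0+5+4+4+5+5+9+6+1+6+6+2+5+1+3+2+4+0+3+1+8+9+3+9+7+5+6+3+8+3+3+7 = 160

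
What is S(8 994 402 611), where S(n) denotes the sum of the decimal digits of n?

8+9+9+4+4+0+2+6+1+1 = 44

44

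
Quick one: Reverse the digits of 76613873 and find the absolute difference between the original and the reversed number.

Reverse of 76613873 is 37831667.
|76613873 − 37831667| = 38782206

38782206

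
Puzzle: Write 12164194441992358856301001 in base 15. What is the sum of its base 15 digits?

12164194441992358856301001 in base 15 is 268AB931C0217E2AB2A1A1.
Digit sum: 2+6+8+10+11+9+3+1+12+0+2+1+7+14+2+10+11+2+10+1+10+1 = 133.

133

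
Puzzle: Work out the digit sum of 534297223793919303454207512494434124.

5+3+4+2+9+7+2+2+3+7+9+3+9+1+9+3+0+3+4+5+4+2+0+7+5+1+2+4+9+4+4+3+4+1+2+4 = 146

146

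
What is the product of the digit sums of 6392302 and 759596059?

S(6392302) = 6+3+9+2+3+0+2 = 25.
S(759596059) = 7+5+9+5+9+6+0+5+9 = 55.
25 · 55 = 1375.

1375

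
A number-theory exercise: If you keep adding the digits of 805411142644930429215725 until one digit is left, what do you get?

8

8+0+5+4+1+1+1+4+2+6+4+4+9+3+0+4+2+9+2+1+5+7+2+5 = 89
8+9 = 17
1+7 = 8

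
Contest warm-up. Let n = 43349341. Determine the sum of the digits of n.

31

4+3+3+4+9+3+4+1 = 31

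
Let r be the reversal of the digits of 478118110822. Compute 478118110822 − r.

Reverse of 478118110822 is 228011811874.
478118110822 − 228011811874 = 250106298948

250106298948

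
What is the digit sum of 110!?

657

110! = 15882455415227429404253703127090772871724410234473563207581748318444567162948183030959960131517678520479243672638179990208521148623422266876757623911219200000000000000000000000000
Sum of its 179 digits: 657.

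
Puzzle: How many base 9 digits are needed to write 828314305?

828314305 in base 9 is 2121551547, which has 10 digits.

10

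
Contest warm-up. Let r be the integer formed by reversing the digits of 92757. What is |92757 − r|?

17028

Reverse of 92757 is 75729.
|92757 − 75729| = 17028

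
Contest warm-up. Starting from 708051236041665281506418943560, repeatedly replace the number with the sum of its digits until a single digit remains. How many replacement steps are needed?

2

708051236041665281506418943560 → 116 → 8 (2 steps)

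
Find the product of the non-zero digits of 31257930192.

102060

3×1×2×5×7×9×3×1×9×2 = 102060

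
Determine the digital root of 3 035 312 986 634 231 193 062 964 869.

5

3+0+3+5+3+1+2+9+8+6+6+3+4+2+3+1+1+9+3+0+6+2+9+6+4+8+6+9 = 122
1+2+2 = 5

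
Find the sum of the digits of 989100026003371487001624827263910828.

9+8+9+1+0+0+0+2+6+0+0+3+3+7+1+4+8+7+0+0+1+6+2+4+8+2+7+2+6+3+9+1+0+8+2+8 = 137

137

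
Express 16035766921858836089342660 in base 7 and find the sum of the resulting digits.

16035766921858836089342660 in base 7 is 466013116053454531155264052433.
Digit sum: 4+6+6+0+1+3+1+1+6+0+5+3+4+5+4+5+3+1+1+5+5+2+6+4+0+5+2+4+3+3 = 98.

98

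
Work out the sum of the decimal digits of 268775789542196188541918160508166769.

2+6+8+7+7+5+7+8+9+5+4+2+1+9+6+1+8+8+5+4+1+9+1+8+1+6+0+5+0+8+1+6+6+7+6+9 = 186

186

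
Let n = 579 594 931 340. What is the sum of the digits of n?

5+7+9+5+9+4+9+3+1+3+4+0 = 59

59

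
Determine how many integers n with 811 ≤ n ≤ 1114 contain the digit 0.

The integers in [811, 1114] that contain the digit 0: 820, 830, 840, 850, 860, 870, …, 1109, 1110.
138 qualify.

138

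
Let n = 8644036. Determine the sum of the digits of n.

31

8+6+4+4+0+3+6 = 31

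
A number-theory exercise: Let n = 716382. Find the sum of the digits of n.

27

7+1+6+3+8+2 = 27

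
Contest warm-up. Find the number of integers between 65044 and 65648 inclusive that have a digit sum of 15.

The integers in [65044, 65648] that have a digit sum of 15: 65103, 65112, 65121, 65130, 65202, 65211, 65220, 65301, 65310, 65400.
10 qualify.

10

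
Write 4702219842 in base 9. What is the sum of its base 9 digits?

4702219842 in base 9 is 13121044873.
Digit sum: 1+3+1+2+1+0+4+4+8+7+3 = 34.

34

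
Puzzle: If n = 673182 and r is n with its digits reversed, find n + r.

954558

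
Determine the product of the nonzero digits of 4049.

144

4×4×9 = 144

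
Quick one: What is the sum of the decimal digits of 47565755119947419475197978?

4+7+5+6+5+7+5+5+1+1+9+9+4+7+4+1+9+4+7+5+1+9+7+9+7+8 = 146

146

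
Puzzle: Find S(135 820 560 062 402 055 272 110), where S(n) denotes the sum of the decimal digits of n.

1+3+5+8+2+0+5+6+0+0+6+2+4+0+2+0+5+5+2+7+2+1+1+0 = 67

67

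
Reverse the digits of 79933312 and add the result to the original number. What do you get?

101267309

Reverse of 79933312 is 21333997.
79933312 + 21333997 = 101267309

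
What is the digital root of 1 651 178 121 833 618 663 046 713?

1+6+5+1+1+7+8+1+2+1+8+3+3+6+1+8+6+6+3+0+4+6+7+1+3 = 98
9+8 = 17
1+7 = 8
(Equivalently, 1 651 178 121 833 618 663 046 713 mod 9 = 8.)

8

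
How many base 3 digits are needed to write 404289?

404289 in base 3 is 202112120200, which has 12 digits.

12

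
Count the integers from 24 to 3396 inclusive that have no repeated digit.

The integers in [24, 3396] that have no repeated digit: 24, 25, 26, 27, 28, 29, …, 3297, 3298.
1893 qualify.

1893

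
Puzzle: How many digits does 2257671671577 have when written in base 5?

2257671671577 in base 5 is 243442202421442302, which has 18 digits.

18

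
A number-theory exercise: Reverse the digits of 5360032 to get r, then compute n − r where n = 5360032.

3059397

Reverse of 5360032 is 2300635.
5360032 − 2300635 = 3059397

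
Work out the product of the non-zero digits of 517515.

5×1×7×5×1×5 = 875

875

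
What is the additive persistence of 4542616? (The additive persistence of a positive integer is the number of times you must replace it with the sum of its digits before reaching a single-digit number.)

3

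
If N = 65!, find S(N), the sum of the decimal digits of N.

351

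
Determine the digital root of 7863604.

7+8+6+3+6+0+4 = 34
3+4 = 7

7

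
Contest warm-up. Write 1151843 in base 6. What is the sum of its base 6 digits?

23

1151843 in base 6 is 40404335.
Digit sum: 4+0+4+0+4+3+3+5 = 23.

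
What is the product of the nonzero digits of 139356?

2430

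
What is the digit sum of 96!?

96! = 991677934870949689209571401541893801158183648651267795444376054838492222809091499987689476037000748982075094738965754305639874560000000000000000000000
Sum of its 150 digits: 648.

648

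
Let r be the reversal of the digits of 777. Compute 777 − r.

0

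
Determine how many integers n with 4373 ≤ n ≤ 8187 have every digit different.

The integers in [4373, 8187] that have every digit different: 4375, 4376, 4378, 4379, 4380, 4381, …, 8176, 8179.
1915 qualify.

1915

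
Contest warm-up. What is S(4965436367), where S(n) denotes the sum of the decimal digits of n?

4+9+6+5+4+3+6+3+6+7 = 53

53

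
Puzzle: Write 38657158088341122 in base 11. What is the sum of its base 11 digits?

38657158088341122 in base 11 is 92883A8750921910.
Digit sum: 9+2+8+8+3+10+8+7+5+0+9+2+1+9+1+0 = 82.

82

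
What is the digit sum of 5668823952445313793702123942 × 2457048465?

162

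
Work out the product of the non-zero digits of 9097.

9×9×7 = 567

567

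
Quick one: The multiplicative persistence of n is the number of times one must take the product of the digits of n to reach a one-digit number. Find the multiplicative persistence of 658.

2

658 → 240 → 0 (2 steps)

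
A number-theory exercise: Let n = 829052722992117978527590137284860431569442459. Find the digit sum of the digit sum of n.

6

First digit sum: 213.
2+1+3 = 6.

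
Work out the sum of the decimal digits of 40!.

40! = 815915283247897734345611269596115894272000000000
Sum of its 48 digits: 189.

189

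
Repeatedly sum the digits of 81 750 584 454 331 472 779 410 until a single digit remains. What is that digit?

9

8+1+7+5+0+5+8+4+4+5+4+3+3+1+4+7+2+7+7+9+4+1+0 = 99
9+9 = 18
1+8 = 9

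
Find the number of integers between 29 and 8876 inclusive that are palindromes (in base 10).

175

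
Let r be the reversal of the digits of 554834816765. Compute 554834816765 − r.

-12783621690

Reverse of 554834816765 is 567618438455.
554834816765 − 567618438455 = -12783621690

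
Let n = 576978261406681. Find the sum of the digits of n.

5+7+6+9+7+8+2+6+1+4+0+6+6+8+1 = 76

76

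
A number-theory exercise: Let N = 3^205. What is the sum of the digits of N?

486

3^205 = 64544199296837568949323861254694449319503728994774862521821715702599475289016430467635481867692243
Sum of its 98 digits: 486.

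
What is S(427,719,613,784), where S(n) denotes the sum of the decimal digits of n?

59

4+2+7+7+1+9+6+1+3+7+8+4 = 59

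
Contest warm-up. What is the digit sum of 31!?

135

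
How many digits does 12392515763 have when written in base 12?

12392515763 in base 12 is 249A28A92B, which has 10 digits.

10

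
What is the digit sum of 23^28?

202

23^28 = 134393854047545109686936775588697536481
Sum of its 39 digits: 202.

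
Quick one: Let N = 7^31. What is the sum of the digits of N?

115

7^31 = 157775382034845806615042743
Sum of its 27 digits: 115.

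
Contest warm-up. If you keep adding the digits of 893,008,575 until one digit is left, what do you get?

8+9+3+0+0+8+5+7+5 = 45
4+5 = 9

9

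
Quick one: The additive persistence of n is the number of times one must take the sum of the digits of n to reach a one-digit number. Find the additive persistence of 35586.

2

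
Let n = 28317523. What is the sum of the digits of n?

2+8+3+1+7+5+2+3 = 31

31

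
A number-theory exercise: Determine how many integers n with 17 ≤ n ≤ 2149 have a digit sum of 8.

The integers in [17, 2149] that have a digit sum of 8: 17, 26, 35, 44, 53, 62, …, 2132, 2141.
92 qualify.

92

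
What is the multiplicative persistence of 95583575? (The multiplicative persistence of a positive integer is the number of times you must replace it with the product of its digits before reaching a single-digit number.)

95583575 → 945000 → 0 (2 steps)

2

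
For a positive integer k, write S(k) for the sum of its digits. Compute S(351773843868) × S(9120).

756

S(351773843868) = 3+5+1+7+7+3+8+4+3+8+6+8 = 63.
S(9120) = 9+1+2+0 = 12.
63 · 12 = 756.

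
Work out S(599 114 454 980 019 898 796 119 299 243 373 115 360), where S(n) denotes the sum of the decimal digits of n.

185

5+9+9+1+1+4+4+5+4+9+8+0+0+1+9+8+9+8+7+9+6+1+1+9+2+9+9+2+4+3+3+7+3+1+1+5+3+6+0 = 185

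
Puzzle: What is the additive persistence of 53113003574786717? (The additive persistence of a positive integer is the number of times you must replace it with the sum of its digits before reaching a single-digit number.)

53113003574786717 → 68 → 14 → 5 (3 steps)

3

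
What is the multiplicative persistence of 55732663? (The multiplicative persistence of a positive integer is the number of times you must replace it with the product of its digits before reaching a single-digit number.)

2

55732663 → 113400 → 0 (2 steps)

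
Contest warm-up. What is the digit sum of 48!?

234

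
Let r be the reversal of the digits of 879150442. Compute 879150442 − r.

635098464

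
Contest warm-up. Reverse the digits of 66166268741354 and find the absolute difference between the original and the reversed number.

20851482475188

Reverse of 66166268741354 is 45314786266166.
|66166268741354 − 45314786266166| = 20851482475188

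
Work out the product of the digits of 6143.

72

6×1×4×3 = 72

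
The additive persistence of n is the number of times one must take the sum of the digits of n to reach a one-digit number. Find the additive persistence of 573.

573 → 15 → 6 (2 steps)

2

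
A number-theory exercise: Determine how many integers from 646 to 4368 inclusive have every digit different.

1965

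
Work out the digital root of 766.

1

7+6+6 = 19
1+9 = 10
1+0 = 1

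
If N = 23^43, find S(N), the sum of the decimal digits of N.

23^43 = 35834136918934220777541995677272642015423987712183913488967
Sum of its 59 digits: 284.

284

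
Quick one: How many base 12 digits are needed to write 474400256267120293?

17

474400256267120293 in base 12 is 2695B18BA88620831, which has 17 digits.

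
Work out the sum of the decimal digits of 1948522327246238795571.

102

1+9+4+8+5+2+2+3+2+7+2+4+6+2+3+8+7+9+5+5+7+1 = 102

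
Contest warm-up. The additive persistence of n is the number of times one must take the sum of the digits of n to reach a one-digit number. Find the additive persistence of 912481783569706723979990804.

2

912481783569706723979990804 → 143 → 8 (2 steps)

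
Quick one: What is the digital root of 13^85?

The digital root of n equals n mod 9 (or 9 when 9 | n), so we need 13^85 mod 9.
13^85 ≡ 4 (mod 9), so the digital root is 4.

4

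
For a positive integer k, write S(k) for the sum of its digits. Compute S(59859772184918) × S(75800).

S(59859772184918) = 5+9+8+5+9+7+7+2+1+8+4+9+1+8 = 83.
S(75800) = 7+5+8+0+0 = 20.
83 · 20 = 1660.

1660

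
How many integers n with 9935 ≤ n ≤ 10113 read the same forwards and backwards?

The integers in [9935, 10113] that read the same forwards and backwards: 9999, 10001, 10101.
3 qualify.

3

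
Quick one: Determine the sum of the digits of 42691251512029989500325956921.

4+2+6+9+1+2+5+1+5+1+2+0+2+9+9+8+9+5+0+0+3+2+5+9+5+6+9+2+1 = 122

122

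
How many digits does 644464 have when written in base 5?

9

644464 in base 5 is 131110324, which has 9 digits.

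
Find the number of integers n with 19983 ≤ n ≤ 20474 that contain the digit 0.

476

The integers in [19983, 20474] that contain the digit 0: 19990, 20000, 20001, 20002, 20003, 20004, …, 20473, 20474.
476 qualify.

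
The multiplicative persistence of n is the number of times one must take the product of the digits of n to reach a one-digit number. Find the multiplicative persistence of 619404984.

1

619404984 → 0 (1 step)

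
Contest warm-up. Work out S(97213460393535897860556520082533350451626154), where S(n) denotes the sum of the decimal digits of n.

9+7+2+1+3+4+6+0+3+9+3+5+3+5+8+9+7+8+6+0+5+5+6+5+2+0+0+8+2+5+3+3+3+5+0+4+5+1+6+2+6+1+5+4 = 184

184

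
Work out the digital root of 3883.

3+8+8+3 = 22
2+2 = 4

4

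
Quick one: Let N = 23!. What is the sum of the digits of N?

23! = 25852016738884976640000
Sum of its 23 digits: 99.

99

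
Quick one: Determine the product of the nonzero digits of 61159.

6×1×1×5×9 = 270

270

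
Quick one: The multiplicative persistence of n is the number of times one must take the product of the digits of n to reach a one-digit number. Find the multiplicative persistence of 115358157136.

115358157136 → 378000 → 0 (2 steps)

2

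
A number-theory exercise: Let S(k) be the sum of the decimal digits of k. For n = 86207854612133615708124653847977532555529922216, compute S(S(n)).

11

First digit sum: 209.
2+0+9 = 11.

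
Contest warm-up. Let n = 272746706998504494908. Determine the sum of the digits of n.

110

2+7+2+7+4+6+7+0+6+9+9+8+5+0+4+4+9+4+9+0+8 = 110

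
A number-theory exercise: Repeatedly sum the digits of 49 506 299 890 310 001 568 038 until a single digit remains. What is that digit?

6

4+9+5+0+6+2+9+9+8+9+0+3+1+0+0+0+1+5+6+8+0+3+8 = 96
9+6 = 15
1+5 = 6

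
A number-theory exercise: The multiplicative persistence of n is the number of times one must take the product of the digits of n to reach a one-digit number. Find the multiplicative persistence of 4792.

2

4792 → 504 → 0 (2 steps)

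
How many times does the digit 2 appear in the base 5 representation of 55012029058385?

55012029058385 in base 5 is 24202304113414332020.
The digit 2 appears 5 times.

5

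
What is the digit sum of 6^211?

6^211 = 154850934625544638400474544348930478824168299055742441404079375147250585868137447235607700004448455710389247634381366008144057659314115470136527278206617290388013056
Sum of its 165 digits: 693.

693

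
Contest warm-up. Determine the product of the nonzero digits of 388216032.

13824

3×8×8×2×1×6×3×2 = 13824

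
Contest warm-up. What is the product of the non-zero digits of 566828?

5×6×6×8×2×8 = 23040

23040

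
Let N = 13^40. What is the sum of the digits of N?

193

13^40 = 361188648084531445929920877641340156544317601
Sum of its 45 digits: 193.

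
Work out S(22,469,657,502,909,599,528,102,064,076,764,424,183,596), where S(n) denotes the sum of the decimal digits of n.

189

2+2+4+6+9+6+5+7+5+0+2+9+0+9+5+9+9+5+2+8+1+0+2+0+6+4+0+7+6+7+6+4+4+2+4+1+8+3+5+9+6 = 189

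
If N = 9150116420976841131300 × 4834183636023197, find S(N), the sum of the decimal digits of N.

9150116420976841131300 × 4834183636023197 = 44233343069993387782519587190522766100
Sum of its 38 digits: 171.

171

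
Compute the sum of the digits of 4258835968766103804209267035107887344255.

181

4+2+5+8+8+3+5+9+6+8+7+6+6+1+0+3+8+0+4+2+0+9+2+6+7+0+3+5+1+0+7+8+8+7+3+4+4+2+5+5 = 181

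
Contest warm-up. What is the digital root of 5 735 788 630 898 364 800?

5+7+3+5+7+8+8+6+3+0+8+9+8+3+6+4+8+0+0 = 98
9+8 = 17
1+7 = 8
(Equivalently, 5 735 788 630 898 364 800 mod 9 = 8.)

8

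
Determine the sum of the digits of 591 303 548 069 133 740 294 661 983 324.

128

5+9+1+3+0+3+5+4+8+0+6+9+1+3+3+7+4+0+2+9+4+6+6+1+9+8+3+3+2+4 = 128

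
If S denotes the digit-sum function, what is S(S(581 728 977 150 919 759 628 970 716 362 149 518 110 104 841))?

7

First digit sum: 205.
2+0+5 = 7.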